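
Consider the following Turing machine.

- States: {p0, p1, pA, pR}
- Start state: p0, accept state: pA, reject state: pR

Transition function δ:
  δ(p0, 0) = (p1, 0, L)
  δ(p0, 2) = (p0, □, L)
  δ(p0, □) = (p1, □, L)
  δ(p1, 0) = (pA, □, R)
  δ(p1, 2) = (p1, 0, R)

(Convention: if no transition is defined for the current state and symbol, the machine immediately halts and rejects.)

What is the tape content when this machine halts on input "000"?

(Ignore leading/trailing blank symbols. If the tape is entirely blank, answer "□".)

Execution trace:
Initial: [p0]000
Step 1: δ(p0, 0) = (p1, 0, L) → [p1]□000

No transition is defined for δ(p1, □). By convention the machine halts and rejects.

Final tape (ignoring leading/trailing blanks): 000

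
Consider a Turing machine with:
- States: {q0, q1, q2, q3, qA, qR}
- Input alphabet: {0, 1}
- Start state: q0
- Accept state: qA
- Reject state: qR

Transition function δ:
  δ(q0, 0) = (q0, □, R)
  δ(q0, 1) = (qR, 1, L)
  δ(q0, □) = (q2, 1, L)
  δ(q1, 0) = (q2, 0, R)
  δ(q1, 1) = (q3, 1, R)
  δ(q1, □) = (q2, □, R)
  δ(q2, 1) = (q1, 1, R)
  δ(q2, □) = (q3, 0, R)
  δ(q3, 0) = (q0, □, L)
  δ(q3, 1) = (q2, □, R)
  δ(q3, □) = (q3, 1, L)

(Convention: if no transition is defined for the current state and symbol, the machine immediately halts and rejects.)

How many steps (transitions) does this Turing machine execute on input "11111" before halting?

Execution trace:
Initial: [q0]11111
Step 1: δ(q0, 1) = (qR, 1, L) → [qR]□11111

The machine reaches the reject state qR and halts.

The machine executed 1 step before halting.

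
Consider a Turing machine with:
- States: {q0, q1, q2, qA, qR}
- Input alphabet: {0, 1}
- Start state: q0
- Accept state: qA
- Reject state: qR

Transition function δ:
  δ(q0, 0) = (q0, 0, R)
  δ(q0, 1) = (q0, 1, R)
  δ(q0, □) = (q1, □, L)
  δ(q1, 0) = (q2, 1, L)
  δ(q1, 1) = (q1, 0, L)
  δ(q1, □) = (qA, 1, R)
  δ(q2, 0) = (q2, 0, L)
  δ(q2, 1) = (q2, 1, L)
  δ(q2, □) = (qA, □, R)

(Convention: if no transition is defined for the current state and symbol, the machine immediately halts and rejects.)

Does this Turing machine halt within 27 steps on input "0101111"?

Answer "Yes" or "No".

Execution trace:
Initial: [q0]0101111
Step 1: δ(q0, 0) = (q0, 0, R) → 0[q0]101111
Step 2: δ(q0, 1) = (q0, 1, R) → 01[q0]01111
Step 3: δ(q0, 0) = (q0, 0, R) → 010[q0]1111
Step 4: δ(q0, 1) = (q0, 1, R) → 0101[q0]111
Step 5: δ(q0, 1) = (q0, 1, R) → 01011[q0]11
Step 6: δ(q0, 1) = (q0, 1, R) → 010111[q0]1
Step 7: δ(q0, 1) = (q0, 1, R) → 0101111[q0]□
Step 8: δ(q0, □) = (q1, □, L) → 010111[q1]1□
Step 9: δ(q1, 1) = (q1, 0, L) → 01011[q1]10□
Step 10: δ(q1, 1) = (q1, 0, L) → 0101[q1]100□
Step 11: δ(q1, 1) = (q1, 0, L) → 010[q1]1000□
Step 12: δ(q1, 1) = (q1, 0, L) → 01[q1]00000□
Step 13: δ(q1, 0) = (q2, 1, L) → 0[q2]110000□
Step 14: δ(q2, 1) = (q2, 1, L) → [q2]0110000□
Step 15: δ(q2, 0) = (q2, 0, L) → [q2]□0110000□
Step 16: δ(q2, □) = (qA, □, R) → □[qA]0110000□

The machine reaches the accept state qA and halts.
The machine halted after 16 steps (within the 27-step bound).

Answer: Yes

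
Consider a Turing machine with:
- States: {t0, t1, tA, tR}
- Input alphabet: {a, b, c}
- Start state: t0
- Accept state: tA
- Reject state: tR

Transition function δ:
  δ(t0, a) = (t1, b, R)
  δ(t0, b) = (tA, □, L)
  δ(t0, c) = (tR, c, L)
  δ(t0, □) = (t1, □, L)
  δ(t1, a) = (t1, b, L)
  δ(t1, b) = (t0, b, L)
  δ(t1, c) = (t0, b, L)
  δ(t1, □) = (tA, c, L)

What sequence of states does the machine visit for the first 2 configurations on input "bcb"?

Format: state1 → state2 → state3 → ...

Execution trace:
Initial: [t0]bcb
Step 1: δ(t0, b) = (tA, □, L) → [tA]□□cb

The machine reaches the accept state tA and halts.

State sequence: t0 → tA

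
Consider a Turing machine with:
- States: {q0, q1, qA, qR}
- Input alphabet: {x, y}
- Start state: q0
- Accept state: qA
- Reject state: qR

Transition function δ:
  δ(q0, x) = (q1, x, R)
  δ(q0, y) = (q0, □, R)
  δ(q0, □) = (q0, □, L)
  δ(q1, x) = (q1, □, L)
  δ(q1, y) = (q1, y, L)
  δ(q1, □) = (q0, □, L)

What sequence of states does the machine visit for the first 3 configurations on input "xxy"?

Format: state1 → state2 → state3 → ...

Execution trace:
Initial: [q0]xxy
Step 1: δ(q0, x) = (q1, x, R) → x[q1]xy
Step 2: δ(q1, x) = (q1, □, L) → [q1]x□y

State sequence: q0 → q1 → q1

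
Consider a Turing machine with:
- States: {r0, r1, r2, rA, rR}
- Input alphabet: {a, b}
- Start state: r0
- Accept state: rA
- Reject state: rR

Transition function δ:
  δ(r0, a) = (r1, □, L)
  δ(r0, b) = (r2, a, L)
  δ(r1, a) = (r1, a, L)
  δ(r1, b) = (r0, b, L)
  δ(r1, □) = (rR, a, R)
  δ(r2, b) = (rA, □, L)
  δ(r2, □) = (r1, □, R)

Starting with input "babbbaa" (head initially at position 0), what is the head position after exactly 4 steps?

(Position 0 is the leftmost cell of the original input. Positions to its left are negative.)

Execution trace (head position shown):
Step 0: [r0]babbbaa  (head at position 0)
Step 1: move left → [r2]□aabbbaa  (head at position -1)
Step 2: move right → □[r1]aabbbaa  (head at position 0)
Step 3: move left → [r1]□aabbbaa  (head at position -1)
Step 4: move right → a[rR]aabbbaa  (head at position 0)

After 4 steps, the head is at position 0.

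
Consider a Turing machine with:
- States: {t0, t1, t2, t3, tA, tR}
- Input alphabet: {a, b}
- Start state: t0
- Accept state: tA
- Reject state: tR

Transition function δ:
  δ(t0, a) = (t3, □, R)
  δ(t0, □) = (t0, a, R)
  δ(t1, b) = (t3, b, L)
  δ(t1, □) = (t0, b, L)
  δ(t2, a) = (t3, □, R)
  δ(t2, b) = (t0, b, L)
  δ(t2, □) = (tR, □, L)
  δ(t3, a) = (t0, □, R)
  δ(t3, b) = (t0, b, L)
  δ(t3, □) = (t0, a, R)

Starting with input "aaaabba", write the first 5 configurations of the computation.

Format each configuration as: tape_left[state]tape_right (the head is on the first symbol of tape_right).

Transitions applied:
Step 1: δ(t0, a) = (t3, □, R)
Step 2: δ(t3, a) = (t0, □, R)
Step 3: δ(t0, a) = (t3, □, R)
Step 4: δ(t3, a) = (t0, □, R)

The first 5 configurations are:
[t0]aaaabba ⊢ □[t3]aaabba ⊢ □□[t0]aabba ⊢ □□□[t3]abba ⊢ □□□□[t0]bba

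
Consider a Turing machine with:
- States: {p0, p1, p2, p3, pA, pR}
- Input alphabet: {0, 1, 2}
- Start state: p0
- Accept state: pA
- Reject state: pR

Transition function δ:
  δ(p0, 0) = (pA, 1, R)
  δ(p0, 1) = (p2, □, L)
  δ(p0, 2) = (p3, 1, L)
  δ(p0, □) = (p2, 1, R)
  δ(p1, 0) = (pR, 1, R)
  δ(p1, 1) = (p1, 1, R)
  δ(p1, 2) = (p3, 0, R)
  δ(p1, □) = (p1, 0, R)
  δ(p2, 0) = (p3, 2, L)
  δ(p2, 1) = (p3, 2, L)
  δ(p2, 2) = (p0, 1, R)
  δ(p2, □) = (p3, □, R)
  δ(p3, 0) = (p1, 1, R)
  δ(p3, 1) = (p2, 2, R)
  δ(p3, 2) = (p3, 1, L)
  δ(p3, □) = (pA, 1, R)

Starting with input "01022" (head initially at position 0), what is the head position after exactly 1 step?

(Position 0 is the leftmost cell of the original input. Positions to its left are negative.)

Execution trace (head position shown):
Step 0: [p0]01022  (head at position 0)
Step 1: move right → 1[pA]1022  (head at position 1)

After 1 step, the head is at position 1.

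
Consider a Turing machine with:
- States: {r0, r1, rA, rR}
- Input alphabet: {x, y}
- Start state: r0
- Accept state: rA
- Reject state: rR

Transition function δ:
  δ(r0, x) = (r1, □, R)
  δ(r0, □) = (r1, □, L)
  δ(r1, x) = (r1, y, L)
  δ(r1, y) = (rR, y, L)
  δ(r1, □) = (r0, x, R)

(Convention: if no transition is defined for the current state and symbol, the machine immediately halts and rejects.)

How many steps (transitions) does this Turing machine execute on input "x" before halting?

Execution trace:
Initial: [r0]x
Step 1: δ(r0, x) = (r1, □, R) → □[r1]□
Step 2: δ(r1, □) = (r0, x, R) → □x[r0]□
Step 3: δ(r0, □) = (r1, □, L) → □[r1]x□
Step 4: δ(r1, x) = (r1, y, L) → [r1]□y□
Step 5: δ(r1, □) = (r0, x, R) → x[r0]y□

No transition is defined for δ(r0, y). By convention the machine halts and rejects.

The machine executed 5 steps before halting.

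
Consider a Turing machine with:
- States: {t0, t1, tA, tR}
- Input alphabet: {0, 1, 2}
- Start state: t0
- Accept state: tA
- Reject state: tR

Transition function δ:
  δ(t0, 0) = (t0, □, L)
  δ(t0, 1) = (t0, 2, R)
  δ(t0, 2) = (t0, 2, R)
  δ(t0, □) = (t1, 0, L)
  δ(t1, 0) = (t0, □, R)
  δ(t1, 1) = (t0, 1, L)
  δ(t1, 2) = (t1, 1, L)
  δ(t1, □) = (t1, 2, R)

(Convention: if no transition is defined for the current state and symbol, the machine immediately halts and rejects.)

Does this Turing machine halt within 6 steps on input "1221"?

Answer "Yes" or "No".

Execution trace:
Initial: [t0]1221
Step 1: δ(t0, 1) = (t0, 2, R) → 2[t0]221
Step 2: δ(t0, 2) = (t0, 2, R) → 22[t0]21
Step 3: δ(t0, 2) = (t0, 2, R) → 222[t0]1
Step 4: δ(t0, 1) = (t0, 2, R) → 2222[t0]□
Step 5: δ(t0, □) = (t1, 0, L) → 222[t1]20
Step 6: δ(t1, 2) = (t1, 1, L) → 22[t1]210

The machine has not reached a halting state after 6 steps.
The machine did not halt within the 6-step bound.

Answer: No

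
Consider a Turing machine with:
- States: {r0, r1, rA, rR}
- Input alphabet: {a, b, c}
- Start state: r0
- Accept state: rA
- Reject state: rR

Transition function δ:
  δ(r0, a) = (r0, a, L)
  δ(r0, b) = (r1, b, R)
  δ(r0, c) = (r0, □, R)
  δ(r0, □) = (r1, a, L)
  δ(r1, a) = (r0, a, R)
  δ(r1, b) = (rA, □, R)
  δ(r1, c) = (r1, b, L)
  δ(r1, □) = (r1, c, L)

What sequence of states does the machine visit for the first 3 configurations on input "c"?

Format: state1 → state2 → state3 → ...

Execution trace:
Initial: [r0]c
Step 1: δ(r0, c) = (r0, □, R) → □[r0]□
Step 2: δ(r0, □) = (r1, a, L) → [r1]□a

State sequence: r0 → r0 → r1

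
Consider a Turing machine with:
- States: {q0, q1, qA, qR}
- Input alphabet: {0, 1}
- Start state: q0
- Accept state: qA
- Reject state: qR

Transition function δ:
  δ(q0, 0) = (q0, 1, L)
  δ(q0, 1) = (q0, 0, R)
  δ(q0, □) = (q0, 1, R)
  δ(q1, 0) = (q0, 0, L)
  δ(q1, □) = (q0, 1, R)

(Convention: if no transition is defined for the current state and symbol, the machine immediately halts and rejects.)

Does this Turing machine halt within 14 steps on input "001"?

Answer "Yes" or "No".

Execution trace:
Initial: [q0]001
Step 1: δ(q0, 0) = (q0, 1, L) → [q0]□101
Step 2: δ(q0, □) = (q0, 1, R) → 1[q0]101
Step 3: δ(q0, 1) = (q0, 0, R) → 10[q0]01
Step 4: δ(q0, 0) = (q0, 1, L) → 1[q0]011
Step 5: δ(q0, 0) = (q0, 1, L) → [q0]1111
Step 6: δ(q0, 1) = (q0, 0, R) → 0[q0]111
Step 7: δ(q0, 1) = (q0, 0, R) → 00[q0]11
Step 8: δ(q0, 1) = (q0, 0, R) → 000[q0]1
Step 9: δ(q0, 1) = (q0, 0, R) → 0000[q0]□
Step 10: δ(q0, □) = (q0, 1, R) → 00001[q0]□
Step 11: δ(q0, □) = (q0, 1, R) → 000011[q0]□
Step 12: δ(q0, □) = (q0, 1, R) → 0000111[q0]□
Step 13: δ(q0, □) = (q0, 1, R) → 00001111[q0]□
Step 14: δ(q0, □) = (q0, 1, R) → 000011111[q0]□

The machine has not reached a halting state after 14 steps.
The machine did not halt within the 14-step bound.

Answer: No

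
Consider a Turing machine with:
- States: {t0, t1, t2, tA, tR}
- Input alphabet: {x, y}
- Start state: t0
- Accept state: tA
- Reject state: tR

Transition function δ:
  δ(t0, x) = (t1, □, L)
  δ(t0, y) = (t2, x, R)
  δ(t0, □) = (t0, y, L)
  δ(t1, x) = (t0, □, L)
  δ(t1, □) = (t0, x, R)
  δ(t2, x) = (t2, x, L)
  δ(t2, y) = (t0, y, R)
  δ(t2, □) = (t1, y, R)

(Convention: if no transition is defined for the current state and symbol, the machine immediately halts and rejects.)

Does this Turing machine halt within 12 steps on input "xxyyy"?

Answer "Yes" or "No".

Execution trace:
Initial: [t0]xxyyy
Step 1: δ(t0, x) = (t1, □, L) → [t1]□□xyyy
Step 2: δ(t1, □) = (t0, x, R) → x[t0]□xyyy
Step 3: δ(t0, □) = (t0, y, L) → [t0]xyxyyy
Step 4: δ(t0, x) = (t1, □, L) → [t1]□□yxyyy
Step 5: δ(t1, □) = (t0, x, R) → x[t0]□yxyyy
Step 6: δ(t0, □) = (t0, y, L) → [t0]xyyxyyy
Step 7: δ(t0, x) = (t1, □, L) → [t1]□□yyxyyy
Step 8: δ(t1, □) = (t0, x, R) → x[t0]□yyxyyy
Step 9: δ(t0, □) = (t0, y, L) → [t0]xyyyxyyy
Step 10: δ(t0, x) = (t1, □, L) → [t1]□□yyyxyyy
Step 11: δ(t1, □) = (t0, x, R) → x[t0]□yyyxyyy
Step 12: δ(t0, □) = (t0, y, L) → [t0]xyyyyxyyy

The machine has not reached a halting state after 12 steps.
The machine did not halt within the 12-step bound.

Answer: No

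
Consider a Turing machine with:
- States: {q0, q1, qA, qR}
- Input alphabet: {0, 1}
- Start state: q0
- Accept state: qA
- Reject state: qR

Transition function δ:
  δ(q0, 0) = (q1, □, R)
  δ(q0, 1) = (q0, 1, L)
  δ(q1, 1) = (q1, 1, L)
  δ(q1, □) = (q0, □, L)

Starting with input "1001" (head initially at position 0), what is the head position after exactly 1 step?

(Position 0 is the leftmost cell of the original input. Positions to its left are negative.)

Execution trace (head position shown):
Step 0: [q0]1001  (head at position 0)
Step 1: move left → [q0]□1001  (head at position -1)

After 1 step, the head is at position -1.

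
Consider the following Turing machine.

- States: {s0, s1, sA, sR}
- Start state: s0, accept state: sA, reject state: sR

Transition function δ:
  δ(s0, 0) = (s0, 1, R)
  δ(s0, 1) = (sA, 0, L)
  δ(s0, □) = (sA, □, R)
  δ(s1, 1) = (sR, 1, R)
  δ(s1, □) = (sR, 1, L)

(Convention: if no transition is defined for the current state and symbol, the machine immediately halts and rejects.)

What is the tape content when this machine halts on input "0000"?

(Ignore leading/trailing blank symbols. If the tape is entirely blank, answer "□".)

Execution trace:
Initial: [s0]0000
Step 1: δ(s0, 0) = (s0, 1, R) → 1[s0]000
Step 2: δ(s0, 0) = (s0, 1, R) → 11[s0]00
Step 3: δ(s0, 0) = (s0, 1, R) → 111[s0]0
Step 4: δ(s0, 0) = (s0, 1, R) → 1111[s0]□
Step 5: δ(s0, □) = (sA, □, R) → 1111□[sA]□

The machine reaches the accept state sA and halts.

Final tape (ignoring leading/trailing blanks): 1111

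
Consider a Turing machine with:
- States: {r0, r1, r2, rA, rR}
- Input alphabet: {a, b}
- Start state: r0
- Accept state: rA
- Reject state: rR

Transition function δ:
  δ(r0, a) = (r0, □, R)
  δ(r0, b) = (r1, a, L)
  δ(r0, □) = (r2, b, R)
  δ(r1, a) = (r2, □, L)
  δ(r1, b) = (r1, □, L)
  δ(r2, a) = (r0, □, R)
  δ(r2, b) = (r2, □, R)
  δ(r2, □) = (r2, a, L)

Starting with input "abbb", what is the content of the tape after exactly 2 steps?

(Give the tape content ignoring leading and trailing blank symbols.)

Execution trace:
Initial: [r0]abbb
Step 1: δ(r0, a) = (r0, □, R) → □[r0]bbb
Step 2: δ(r0, b) = (r1, a, L) → [r1]□abb

No transition is defined for δ(r1, □). By convention the machine halts and rejects.

After 2 steps, the tape (ignoring leading/trailing blanks) is: abb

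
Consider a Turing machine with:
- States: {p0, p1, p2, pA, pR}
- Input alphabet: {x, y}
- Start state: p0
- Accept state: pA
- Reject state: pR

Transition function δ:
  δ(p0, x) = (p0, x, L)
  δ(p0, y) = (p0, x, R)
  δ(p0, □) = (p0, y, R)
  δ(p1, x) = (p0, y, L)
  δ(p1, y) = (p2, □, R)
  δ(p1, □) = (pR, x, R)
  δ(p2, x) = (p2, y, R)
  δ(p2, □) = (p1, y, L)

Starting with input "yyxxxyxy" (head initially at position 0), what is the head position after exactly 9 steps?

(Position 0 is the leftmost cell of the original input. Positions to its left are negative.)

Execution trace (head position shown):
Step 0: [p0]yyxxxyxy  (head at position 0)
Step 1: move right → x[p0]yxxxyxy  (head at position 1)
Step 2: move right → xx[p0]xxxyxy  (head at position 2)
Step 3: move left → x[p0]xxxxyxy  (head at position 1)
Step 4: move left → [p0]xxxxxyxy  (head at position 0)
Step 5: move left → [p0]□xxxxxyxy  (head at position -1)
Step 6: move right → y[p0]xxxxxyxy  (head at position 0)
Step 7: move left → [p0]yxxxxxyxy  (head at position -1)
Step 8: move right → x[p0]xxxxxyxy  (head at position 0)
Step 9: move left → [p0]xxxxxxyxy  (head at position -1)

After 9 steps, the head is at position -1.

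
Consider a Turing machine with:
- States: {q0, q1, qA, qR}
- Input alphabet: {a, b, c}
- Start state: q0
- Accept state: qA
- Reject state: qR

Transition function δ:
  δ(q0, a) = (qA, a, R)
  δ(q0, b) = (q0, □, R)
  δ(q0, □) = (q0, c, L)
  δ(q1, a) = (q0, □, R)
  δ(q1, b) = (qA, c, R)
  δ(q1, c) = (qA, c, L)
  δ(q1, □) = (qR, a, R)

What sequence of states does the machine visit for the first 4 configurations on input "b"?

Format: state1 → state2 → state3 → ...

Execution trace:
Initial: [q0]b
Step 1: δ(q0, b) = (q0, □, R) → □[q0]□
Step 2: δ(q0, □) = (q0, c, L) → [q0]□c
Step 3: δ(q0, □) = (q0, c, L) → [q0]□cc

State sequence: q0 → q0 → q0 → q0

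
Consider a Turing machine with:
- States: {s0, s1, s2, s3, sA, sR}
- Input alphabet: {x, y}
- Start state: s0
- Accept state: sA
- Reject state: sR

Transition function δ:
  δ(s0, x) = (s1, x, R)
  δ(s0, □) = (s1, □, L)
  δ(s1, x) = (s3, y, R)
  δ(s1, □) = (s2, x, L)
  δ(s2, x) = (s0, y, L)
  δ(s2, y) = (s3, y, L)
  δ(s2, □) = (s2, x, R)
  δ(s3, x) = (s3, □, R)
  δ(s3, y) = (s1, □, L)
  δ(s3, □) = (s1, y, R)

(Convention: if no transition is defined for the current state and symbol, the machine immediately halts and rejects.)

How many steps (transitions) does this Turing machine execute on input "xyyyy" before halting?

Execution trace:
Initial: [s0]xyyyy
Step 1: δ(s0, x) = (s1, x, R) → x[s1]yyyy

No transition is defined for δ(s1, y). By convention the machine halts and rejects.

The machine executed 1 step before halting.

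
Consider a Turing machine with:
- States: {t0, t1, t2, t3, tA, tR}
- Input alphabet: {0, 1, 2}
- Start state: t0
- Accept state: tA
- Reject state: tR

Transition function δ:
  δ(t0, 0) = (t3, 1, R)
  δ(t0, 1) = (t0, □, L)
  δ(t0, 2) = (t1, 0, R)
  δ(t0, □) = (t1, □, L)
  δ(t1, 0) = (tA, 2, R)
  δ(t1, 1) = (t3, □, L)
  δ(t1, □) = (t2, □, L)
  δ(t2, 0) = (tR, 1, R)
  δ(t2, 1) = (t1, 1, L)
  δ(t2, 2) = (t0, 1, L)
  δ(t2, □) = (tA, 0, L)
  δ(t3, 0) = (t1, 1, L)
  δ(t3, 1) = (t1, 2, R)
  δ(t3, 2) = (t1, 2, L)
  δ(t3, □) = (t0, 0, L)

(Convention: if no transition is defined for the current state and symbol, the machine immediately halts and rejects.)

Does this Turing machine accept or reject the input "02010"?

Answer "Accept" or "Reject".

Execution trace:
Initial: [t0]02010
Step 1: δ(t0, 0) = (t3, 1, R) → 1[t3]2010
Step 2: δ(t3, 2) = (t1, 2, L) → [t1]12010
Step 3: δ(t1, 1) = (t3, □, L) → [t3]□□2010
Step 4: δ(t3, □) = (t0, 0, L) → [t0]□0□2010
Step 5: δ(t0, □) = (t1, □, L) → [t1]□□0□2010
Step 6: δ(t1, □) = (t2, □, L) → [t2]□□□0□2010
Step 7: δ(t2, □) = (tA, 0, L) → [tA]□0□□0□2010

The machine reaches the accept state tA and halts.

Answer: Accept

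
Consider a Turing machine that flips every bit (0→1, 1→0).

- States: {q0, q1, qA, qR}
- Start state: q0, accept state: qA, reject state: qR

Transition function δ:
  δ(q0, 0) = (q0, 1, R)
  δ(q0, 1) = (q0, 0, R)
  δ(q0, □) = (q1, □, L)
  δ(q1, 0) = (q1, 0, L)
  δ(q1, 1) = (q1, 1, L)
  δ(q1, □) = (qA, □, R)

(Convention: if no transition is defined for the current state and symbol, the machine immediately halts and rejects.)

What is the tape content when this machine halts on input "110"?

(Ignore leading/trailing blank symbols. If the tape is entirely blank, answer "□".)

Execution trace:
Initial: [q0]110
Step 1: δ(q0, 1) = (q0, 0, R) → 0[q0]10
Step 2: δ(q0, 1) = (q0, 0, R) → 00[q0]0
Step 3: δ(q0, 0) = (q0, 1, R) → 001[q0]□
Step 4: δ(q0, □) = (q1, □, L) → 00[q1]1□
Step 5: δ(q1, 1) = (q1, 1, L) → 0[q1]01□
Step 6: δ(q1, 0) = (q1, 0, L) → [q1]001□
Step 7: δ(q1, 0) = (q1, 0, L) → [q1]□001□
Step 8: δ(q1, □) = (qA, □, R) → □[qA]001□

The machine reaches the accept state qA and halts.

Final tape (ignoring leading/trailing blanks): 001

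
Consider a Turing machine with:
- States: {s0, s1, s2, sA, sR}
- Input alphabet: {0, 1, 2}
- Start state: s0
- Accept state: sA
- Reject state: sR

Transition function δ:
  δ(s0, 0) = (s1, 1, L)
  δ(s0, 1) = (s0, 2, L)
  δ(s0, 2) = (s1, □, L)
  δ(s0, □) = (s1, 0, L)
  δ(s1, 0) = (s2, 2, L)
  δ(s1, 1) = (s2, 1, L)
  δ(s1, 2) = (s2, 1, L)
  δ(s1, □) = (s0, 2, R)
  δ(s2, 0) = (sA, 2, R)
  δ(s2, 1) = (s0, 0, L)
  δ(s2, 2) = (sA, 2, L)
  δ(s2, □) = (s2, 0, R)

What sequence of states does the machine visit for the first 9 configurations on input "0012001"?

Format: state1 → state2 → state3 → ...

Execution trace:
Initial: [s0]0012001
Step 1: δ(s0, 0) = (s1, 1, L) → [s1]□1012001
Step 2: δ(s1, □) = (s0, 2, R) → 2[s0]1012001
Step 3: δ(s0, 1) = (s0, 2, L) → [s0]22012001
Step 4: δ(s0, 2) = (s1, □, L) → [s1]□□2012001
Step 5: δ(s1, □) = (s0, 2, R) → 2[s0]□2012001
Step 6: δ(s0, □) = (s1, 0, L) → [s1]202012001
Step 7: δ(s1, 2) = (s2, 1, L) → [s2]□102012001
Step 8: δ(s2, □) = (s2, 0, R) → 0[s2]102012001

State sequence: s0 → s1 → s0 → s0 → s1 → s0 → s1 → s2 → s2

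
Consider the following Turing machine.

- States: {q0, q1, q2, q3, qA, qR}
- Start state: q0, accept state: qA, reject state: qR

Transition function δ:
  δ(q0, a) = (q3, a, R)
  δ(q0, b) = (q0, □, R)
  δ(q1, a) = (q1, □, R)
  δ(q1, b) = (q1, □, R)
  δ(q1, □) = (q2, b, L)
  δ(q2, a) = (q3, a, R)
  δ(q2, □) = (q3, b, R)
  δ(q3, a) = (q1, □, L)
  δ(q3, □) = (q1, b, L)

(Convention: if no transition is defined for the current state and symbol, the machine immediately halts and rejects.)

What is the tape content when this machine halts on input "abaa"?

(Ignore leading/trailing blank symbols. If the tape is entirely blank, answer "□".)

Execution trace:
Initial: [q0]abaa
Step 1: δ(q0, a) = (q3, a, R) → a[q3]baa

No transition is defined for δ(q3, b). By convention the machine halts and rejects.

Final tape (ignoring leading/trailing blanks): abaa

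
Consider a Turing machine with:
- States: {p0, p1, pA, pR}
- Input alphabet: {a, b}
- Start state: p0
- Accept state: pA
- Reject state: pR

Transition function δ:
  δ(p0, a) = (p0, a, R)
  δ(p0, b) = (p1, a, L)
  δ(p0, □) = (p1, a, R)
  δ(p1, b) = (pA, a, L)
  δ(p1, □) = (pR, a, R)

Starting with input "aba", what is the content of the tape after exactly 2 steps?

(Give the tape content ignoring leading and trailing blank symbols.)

Execution trace:
Initial: [p0]aba
Step 1: δ(p0, a) = (p0, a, R) → a[p0]ba
Step 2: δ(p0, b) = (p1, a, L) → [p1]aaa

No transition is defined for δ(p1, a). By convention the machine halts and rejects.

After 2 steps, the tape (ignoring leading/trailing blanks) is: aaa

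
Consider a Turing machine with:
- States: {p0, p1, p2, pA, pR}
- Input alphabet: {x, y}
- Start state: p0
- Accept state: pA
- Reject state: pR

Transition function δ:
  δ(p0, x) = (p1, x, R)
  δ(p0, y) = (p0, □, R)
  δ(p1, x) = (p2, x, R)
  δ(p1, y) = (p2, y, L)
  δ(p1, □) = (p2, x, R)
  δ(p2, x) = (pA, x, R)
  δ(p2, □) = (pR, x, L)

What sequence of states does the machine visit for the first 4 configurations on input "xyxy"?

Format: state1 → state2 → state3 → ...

Execution trace:
Initial: [p0]xyxy
Step 1: δ(p0, x) = (p1, x, R) → x[p1]yxy
Step 2: δ(p1, y) = (p2, y, L) → [p2]xyxy
Step 3: δ(p2, x) = (pA, x, R) → x[pA]yxy

The machine reaches the accept state pA and halts.

State sequence: p0 → p1 → p2 → pA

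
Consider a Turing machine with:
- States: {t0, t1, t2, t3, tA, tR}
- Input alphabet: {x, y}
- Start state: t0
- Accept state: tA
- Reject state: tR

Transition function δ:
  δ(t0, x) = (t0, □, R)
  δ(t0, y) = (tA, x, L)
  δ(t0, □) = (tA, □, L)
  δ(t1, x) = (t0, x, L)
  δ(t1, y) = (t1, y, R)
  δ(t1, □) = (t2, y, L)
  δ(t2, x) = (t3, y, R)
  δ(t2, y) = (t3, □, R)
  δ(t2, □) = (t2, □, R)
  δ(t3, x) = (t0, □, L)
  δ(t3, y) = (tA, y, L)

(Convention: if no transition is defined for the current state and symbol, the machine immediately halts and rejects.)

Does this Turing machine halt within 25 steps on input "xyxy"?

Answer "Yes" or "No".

Execution trace:
Initial: [t0]xyxy
Step 1: δ(t0, x) = (t0, □, R) → □[t0]yxy
Step 2: δ(t0, y) = (tA, x, L) → [tA]□xxy

The machine reaches the accept state tA and halts.
The machine halted after 2 steps (within the 25-step bound).

Answer: Yes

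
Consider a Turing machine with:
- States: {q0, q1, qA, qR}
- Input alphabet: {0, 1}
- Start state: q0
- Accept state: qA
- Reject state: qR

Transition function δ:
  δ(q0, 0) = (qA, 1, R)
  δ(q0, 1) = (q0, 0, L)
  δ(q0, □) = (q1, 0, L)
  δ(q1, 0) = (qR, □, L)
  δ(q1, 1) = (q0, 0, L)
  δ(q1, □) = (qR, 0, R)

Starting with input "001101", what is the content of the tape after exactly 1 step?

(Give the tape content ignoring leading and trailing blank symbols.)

Execution trace:
Initial: [q0]001101
Step 1: δ(q0, 0) = (qA, 1, R) → 1[qA]01101

The machine reaches the accept state qA and halts.

After 1 step, the tape (ignoring leading/trailing blanks) is: 101101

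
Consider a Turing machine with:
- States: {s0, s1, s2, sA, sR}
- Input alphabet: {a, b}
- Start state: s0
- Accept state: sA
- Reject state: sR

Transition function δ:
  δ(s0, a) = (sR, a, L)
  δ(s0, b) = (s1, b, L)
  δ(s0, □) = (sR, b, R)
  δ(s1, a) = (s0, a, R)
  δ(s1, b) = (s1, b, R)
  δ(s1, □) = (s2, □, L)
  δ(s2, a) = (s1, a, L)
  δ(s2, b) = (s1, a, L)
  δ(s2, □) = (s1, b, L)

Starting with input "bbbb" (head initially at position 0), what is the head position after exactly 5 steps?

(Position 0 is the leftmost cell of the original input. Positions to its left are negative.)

Execution trace (head position shown):
Step 0: [s0]bbbb  (head at position 0)
Step 1: move left → [s1]□bbbb  (head at position -1)
Step 2: move left → [s2]□□bbbb  (head at position -2)
Step 3: move left → [s1]□b□bbbb  (head at position -3)
Step 4: move left → [s2]□□b□bbbb  (head at position -4)
Step 5: move left → [s1]□b□b□bbbb  (head at position -5)

After 5 steps, the head is at position -5.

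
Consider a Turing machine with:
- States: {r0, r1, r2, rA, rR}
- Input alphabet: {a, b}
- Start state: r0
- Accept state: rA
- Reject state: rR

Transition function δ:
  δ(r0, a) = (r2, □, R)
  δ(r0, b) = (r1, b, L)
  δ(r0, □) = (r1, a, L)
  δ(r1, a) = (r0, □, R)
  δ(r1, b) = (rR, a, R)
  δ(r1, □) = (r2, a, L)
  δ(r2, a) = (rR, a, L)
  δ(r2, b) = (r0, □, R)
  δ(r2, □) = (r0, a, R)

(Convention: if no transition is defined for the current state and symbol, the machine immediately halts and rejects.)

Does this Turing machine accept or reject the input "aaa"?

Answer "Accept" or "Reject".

Execution trace:
Initial: [r0]aaa
Step 1: δ(r0, a) = (r2, □, R) → □[r2]aa
Step 2: δ(r2, a) = (rR, a, L) → [rR]□aa

The machine reaches the reject state rR and halts.

Answer: Reject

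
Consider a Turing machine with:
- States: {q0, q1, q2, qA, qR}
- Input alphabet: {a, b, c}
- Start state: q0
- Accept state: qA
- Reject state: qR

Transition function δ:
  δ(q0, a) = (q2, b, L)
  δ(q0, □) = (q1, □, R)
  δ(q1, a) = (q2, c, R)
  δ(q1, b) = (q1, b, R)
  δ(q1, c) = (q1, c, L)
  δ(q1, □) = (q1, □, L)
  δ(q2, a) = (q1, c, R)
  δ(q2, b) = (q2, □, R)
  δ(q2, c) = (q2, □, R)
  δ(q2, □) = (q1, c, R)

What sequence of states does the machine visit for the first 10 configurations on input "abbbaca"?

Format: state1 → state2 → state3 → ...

Execution trace:
Initial: [q0]abbbaca
Step 1: δ(q0, a) = (q2, b, L) → [q2]□bbbbaca
Step 2: δ(q2, □) = (q1, c, R) → c[q1]bbbbaca
Step 3: δ(q1, b) = (q1, b, R) → cb[q1]bbbaca
Step 4: δ(q1, b) = (q1, b, R) → cbb[q1]bbaca
Step 5: δ(q1, b) = (q1, b, R) → cbbb[q1]baca
Step 6: δ(q1, b) = (q1, b, R) → cbbbb[q1]aca
Step 7: δ(q1, a) = (q2, c, R) → cbbbbc[q2]ca
Step 8: δ(q2, c) = (q2, □, R) → cbbbbc□[q2]a
Step 9: δ(q2, a) = (q1, c, R) → cbbbbc□c[q1]□

State sequence: q0 → q2 → q1 → q1 → q1 → q1 → q1 → q2 → q2 → q1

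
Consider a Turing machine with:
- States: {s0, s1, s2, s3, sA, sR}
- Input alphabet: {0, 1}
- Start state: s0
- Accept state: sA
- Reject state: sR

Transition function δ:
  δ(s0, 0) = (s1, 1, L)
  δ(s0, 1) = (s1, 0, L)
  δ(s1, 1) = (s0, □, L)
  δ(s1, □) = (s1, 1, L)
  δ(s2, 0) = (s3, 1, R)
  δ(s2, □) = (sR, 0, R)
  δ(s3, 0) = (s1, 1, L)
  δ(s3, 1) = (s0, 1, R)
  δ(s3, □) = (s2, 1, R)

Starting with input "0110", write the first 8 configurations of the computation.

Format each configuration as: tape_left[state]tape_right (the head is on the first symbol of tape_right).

Transitions applied:
Step 1: δ(s0, 0) = (s1, 1, L)
Step 2: δ(s1, □) = (s1, 1, L)
Step 3: δ(s1, □) = (s1, 1, L)
Step 4: δ(s1, □) = (s1, 1, L)
Step 5: δ(s1, □) = (s1, 1, L)
Step 6: δ(s1, □) = (s1, 1, L)
Step 7: δ(s1, □) = (s1, 1, L)

The first 8 configurations are:
[s0]0110 ⊢ [s1]□1110 ⊢ [s1]□11110 ⊢ [s1]□111110 ⊢ [s1]□1111110 ⊢ [s1]□11111110 ⊢ [s1]□111111110 ⊢ [s1]□1111111110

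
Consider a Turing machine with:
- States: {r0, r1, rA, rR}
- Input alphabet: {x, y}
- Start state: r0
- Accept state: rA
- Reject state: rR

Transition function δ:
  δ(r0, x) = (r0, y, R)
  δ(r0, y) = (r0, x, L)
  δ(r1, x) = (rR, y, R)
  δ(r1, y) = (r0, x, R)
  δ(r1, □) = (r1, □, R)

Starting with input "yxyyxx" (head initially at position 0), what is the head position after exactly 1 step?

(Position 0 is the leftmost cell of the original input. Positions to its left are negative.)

Execution trace (head position shown):
Step 0: [r0]yxyyxx  (head at position 0)
Step 1: move left → [r0]□xxyyxx  (head at position -1)

After 1 step, the head is at position -1.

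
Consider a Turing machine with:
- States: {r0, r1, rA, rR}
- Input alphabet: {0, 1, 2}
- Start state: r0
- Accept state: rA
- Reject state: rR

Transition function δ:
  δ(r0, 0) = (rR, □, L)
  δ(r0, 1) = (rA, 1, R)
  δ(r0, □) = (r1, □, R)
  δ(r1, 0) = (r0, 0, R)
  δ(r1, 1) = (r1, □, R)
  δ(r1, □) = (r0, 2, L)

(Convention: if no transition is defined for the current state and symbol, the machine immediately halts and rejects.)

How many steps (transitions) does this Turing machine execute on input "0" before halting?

Execution trace:
Initial: [r0]0
Step 1: δ(r0, 0) = (rR, □, L) → [rR]□□

The machine reaches the reject state rR and halts.

The machine executed 1 step before halting.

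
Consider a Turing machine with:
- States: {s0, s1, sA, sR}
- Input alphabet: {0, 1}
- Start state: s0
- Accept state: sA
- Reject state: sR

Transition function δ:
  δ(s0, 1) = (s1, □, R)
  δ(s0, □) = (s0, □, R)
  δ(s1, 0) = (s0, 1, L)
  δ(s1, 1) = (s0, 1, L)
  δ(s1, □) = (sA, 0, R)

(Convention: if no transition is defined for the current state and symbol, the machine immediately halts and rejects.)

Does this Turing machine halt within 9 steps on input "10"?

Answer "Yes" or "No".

Execution trace:
Initial: [s0]10
Step 1: δ(s0, 1) = (s1, □, R) → □[s1]0
Step 2: δ(s1, 0) = (s0, 1, L) → [s0]□1
Step 3: δ(s0, □) = (s0, □, R) → □[s0]1
Step 4: δ(s0, 1) = (s1, □, R) → □□[s1]□
Step 5: δ(s1, □) = (sA, 0, R) → □□0[sA]□

The machine reaches the accept state sA and halts.
The machine halted after 5 steps (within the 9-step bound).

Answer: Yes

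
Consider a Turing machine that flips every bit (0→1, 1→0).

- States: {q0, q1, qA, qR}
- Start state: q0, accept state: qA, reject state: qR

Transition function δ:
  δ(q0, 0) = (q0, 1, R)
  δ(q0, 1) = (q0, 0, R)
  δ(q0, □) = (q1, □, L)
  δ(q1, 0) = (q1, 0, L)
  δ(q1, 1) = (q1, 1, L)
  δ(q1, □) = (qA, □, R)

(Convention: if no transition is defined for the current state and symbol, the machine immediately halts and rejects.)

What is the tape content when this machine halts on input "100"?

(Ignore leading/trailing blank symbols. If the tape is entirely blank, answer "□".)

Execution trace:
Initial: [q0]100
Step 1: δ(q0, 1) = (q0, 0, R) → 0[q0]00
Step 2: δ(q0, 0) = (q0, 1, R) → 01[q0]0
Step 3: δ(q0, 0) = (q0, 1, R) → 011[q0]□
Step 4: δ(q0, □) = (q1, □, L) → 01[q1]1□
Step 5: δ(q1, 1) = (q1, 1, L) → 0[q1]11□
Step 6: δ(q1, 1) = (q1, 1, L) → [q1]011□
Step 7: δ(q1, 0) = (q1, 0, L) → [q1]□011□
Step 8: δ(q1, □) = (qA, □, R) → □[qA]011□

The machine reaches the accept state qA and halts.

Final tape (ignoring leading/trailing blanks): 011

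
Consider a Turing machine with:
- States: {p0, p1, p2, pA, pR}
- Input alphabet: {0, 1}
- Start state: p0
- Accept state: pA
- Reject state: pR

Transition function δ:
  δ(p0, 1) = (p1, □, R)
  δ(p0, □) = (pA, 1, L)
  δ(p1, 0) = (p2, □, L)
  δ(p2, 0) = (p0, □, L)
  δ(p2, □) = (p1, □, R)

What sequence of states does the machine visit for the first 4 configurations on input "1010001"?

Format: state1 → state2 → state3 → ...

Execution trace:
Initial: [p0]1010001
Step 1: δ(p0, 1) = (p1, □, R) → □[p1]010001
Step 2: δ(p1, 0) = (p2, □, L) → [p2]□□10001
Step 3: δ(p2, □) = (p1, □, R) → □[p1]□10001

No transition is defined for δ(p1, □). By convention the machine halts and rejects.

State sequence: p0 → p1 → p2 → p1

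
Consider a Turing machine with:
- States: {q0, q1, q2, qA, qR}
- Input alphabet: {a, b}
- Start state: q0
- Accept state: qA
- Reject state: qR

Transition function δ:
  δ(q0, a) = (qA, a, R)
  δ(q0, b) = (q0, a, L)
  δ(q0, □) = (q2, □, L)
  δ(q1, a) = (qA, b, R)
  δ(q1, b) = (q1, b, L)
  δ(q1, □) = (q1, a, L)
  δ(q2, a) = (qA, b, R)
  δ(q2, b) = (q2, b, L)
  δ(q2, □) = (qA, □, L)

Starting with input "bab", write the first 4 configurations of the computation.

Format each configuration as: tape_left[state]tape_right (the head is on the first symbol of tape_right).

Transitions applied:
Step 1: δ(q0, b) = (q0, a, L)
Step 2: δ(q0, □) = (q2, □, L)
Step 3: δ(q2, □) = (qA, □, L)

The first 4 configurations are:
[q0]bab ⊢ [q0]□aab ⊢ [q2]□□aab ⊢ [qA]□□□aab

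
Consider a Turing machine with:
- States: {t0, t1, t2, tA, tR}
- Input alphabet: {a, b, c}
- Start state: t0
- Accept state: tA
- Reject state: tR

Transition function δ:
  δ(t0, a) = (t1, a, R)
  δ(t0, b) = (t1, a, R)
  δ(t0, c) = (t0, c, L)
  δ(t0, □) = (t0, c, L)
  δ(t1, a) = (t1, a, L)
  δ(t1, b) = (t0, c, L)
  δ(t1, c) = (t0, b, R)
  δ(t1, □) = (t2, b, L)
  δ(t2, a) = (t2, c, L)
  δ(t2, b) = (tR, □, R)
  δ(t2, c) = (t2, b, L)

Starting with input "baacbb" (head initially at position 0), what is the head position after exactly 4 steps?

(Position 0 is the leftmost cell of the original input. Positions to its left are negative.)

Execution trace (head position shown):
Step 0: [t0]baacbb  (head at position 0)
Step 1: move right → a[t1]aacbb  (head at position 1)
Step 2: move left → [t1]aaacbb  (head at position 0)
Step 3: move left → [t1]□aaacbb  (head at position -1)
Step 4: move left → [t2]□baaacbb  (head at position -2)

After 4 steps, the head is at position -2.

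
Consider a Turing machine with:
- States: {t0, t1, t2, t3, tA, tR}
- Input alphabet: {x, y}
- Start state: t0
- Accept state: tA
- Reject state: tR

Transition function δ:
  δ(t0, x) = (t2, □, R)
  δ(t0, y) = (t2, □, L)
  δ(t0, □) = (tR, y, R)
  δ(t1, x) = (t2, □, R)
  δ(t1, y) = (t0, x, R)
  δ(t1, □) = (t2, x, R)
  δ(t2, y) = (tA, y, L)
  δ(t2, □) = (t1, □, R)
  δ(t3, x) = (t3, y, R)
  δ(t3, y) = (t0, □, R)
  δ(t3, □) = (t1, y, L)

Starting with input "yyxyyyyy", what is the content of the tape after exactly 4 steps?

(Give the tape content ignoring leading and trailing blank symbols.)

Execution trace:
Initial: [t0]yyxyyyyy
Step 1: δ(t0, y) = (t2, □, L) → [t2]□□yxyyyyy
Step 2: δ(t2, □) = (t1, □, R) → □[t1]□yxyyyyy
Step 3: δ(t1, □) = (t2, x, R) → □x[t2]yxyyyyy
Step 4: δ(t2, y) = (tA, y, L) → □[tA]xyxyyyyy

The machine reaches the accept state tA and halts.

After 4 steps, the tape (ignoring leading/trailing blanks) is: xyxyyyyy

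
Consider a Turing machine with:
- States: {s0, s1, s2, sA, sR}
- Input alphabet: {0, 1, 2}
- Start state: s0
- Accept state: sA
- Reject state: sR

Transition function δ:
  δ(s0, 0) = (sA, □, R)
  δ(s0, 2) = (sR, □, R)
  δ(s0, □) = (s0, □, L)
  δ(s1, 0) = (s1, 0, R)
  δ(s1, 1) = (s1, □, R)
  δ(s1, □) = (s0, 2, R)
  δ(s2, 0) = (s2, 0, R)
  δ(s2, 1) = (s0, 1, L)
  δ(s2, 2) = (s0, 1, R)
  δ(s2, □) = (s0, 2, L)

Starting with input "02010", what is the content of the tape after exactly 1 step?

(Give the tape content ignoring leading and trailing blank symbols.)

Execution trace:
Initial: [s0]02010
Step 1: δ(s0, 0) = (sA, □, R) → □[sA]2010

The machine reaches the accept state sA and halts.

After 1 step, the tape (ignoring leading/trailing blanks) is: 2010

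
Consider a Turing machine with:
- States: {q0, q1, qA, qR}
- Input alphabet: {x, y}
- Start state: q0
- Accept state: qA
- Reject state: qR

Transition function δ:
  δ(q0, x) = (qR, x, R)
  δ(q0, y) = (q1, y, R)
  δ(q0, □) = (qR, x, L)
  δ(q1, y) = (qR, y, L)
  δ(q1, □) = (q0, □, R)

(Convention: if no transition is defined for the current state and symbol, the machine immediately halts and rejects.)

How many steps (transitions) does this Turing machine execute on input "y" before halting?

Execution trace:
Initial: [q0]y
Step 1: δ(q0, y) = (q1, y, R) → y[q1]□
Step 2: δ(q1, □) = (q0, □, R) → y□[q0]□
Step 3: δ(q0, □) = (qR, x, L) → y[qR]□x

The machine reaches the reject state qR and halts.

The machine executed 3 steps before halting.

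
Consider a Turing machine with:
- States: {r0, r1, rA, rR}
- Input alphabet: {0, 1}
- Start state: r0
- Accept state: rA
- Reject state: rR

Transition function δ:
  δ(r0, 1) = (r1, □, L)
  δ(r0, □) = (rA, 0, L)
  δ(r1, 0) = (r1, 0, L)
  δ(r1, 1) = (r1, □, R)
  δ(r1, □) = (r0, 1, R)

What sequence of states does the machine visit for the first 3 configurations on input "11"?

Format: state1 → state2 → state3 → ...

Execution trace:
Initial: [r0]11
Step 1: δ(r0, 1) = (r1, □, L) → [r1]□□1
Step 2: δ(r1, □) = (r0, 1, R) → 1[r0]□1

State sequence: r0 → r1 → r0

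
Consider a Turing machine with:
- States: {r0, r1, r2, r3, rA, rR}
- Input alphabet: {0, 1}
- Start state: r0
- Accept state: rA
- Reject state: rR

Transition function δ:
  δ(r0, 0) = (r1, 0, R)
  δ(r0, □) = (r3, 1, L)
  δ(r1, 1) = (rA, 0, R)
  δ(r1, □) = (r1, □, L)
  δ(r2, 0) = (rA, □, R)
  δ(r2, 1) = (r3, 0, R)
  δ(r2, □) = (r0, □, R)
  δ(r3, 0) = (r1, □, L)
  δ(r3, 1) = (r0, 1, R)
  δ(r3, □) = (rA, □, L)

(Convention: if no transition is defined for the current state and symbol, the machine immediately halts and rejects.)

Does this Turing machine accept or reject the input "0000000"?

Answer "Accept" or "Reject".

Execution trace:
Initial: [r0]0000000
Step 1: δ(r0, 0) = (r1, 0, R) → 0[r1]000000

No transition is defined for δ(r1, 0). By convention the machine halts and rejects.

Answer: Reject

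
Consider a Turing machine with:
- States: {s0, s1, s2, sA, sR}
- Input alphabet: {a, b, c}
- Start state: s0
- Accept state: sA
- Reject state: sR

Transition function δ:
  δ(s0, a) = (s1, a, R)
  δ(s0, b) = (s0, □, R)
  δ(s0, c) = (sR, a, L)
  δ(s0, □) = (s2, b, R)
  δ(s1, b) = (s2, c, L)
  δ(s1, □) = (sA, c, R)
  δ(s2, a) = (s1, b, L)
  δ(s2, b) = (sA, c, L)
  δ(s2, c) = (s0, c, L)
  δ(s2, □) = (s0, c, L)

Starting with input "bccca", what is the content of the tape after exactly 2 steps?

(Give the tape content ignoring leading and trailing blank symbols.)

Execution trace:
Initial: [s0]bccca
Step 1: δ(s0, b) = (s0, □, R) → □[s0]ccca
Step 2: δ(s0, c) = (sR, a, L) → [sR]□acca

The machine reaches the reject state sR and halts.

After 2 steps, the tape (ignoring leading/trailing blanks) is: acca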